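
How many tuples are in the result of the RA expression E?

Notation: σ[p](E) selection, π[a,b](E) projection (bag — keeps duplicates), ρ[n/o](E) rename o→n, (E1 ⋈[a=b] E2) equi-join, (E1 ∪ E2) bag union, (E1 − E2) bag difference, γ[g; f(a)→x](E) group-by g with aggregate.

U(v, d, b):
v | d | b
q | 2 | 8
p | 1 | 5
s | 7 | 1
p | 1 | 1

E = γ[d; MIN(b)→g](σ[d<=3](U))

Row counts bottom-up:
  U → 4
  σ[d<=3](U) → 3
  γ[d; MIN(b)→g](σ[d<=3](U)) → 2

|E| = 2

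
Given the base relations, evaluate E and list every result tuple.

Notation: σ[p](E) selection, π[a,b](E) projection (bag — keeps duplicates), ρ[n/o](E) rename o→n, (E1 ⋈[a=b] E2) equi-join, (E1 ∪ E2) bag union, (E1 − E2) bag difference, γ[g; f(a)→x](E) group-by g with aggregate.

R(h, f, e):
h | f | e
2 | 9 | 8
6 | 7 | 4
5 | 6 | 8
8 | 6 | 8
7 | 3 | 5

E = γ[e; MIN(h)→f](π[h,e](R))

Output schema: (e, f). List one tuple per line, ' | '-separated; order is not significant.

Stepwise |·|:
  R → 5
  π[h,e](R) → 5
  γ[e; MIN(h)→f](π[h,e](R)) → 3

== RESULT ==
e | f
4 | 6
5 | 7
8 | 2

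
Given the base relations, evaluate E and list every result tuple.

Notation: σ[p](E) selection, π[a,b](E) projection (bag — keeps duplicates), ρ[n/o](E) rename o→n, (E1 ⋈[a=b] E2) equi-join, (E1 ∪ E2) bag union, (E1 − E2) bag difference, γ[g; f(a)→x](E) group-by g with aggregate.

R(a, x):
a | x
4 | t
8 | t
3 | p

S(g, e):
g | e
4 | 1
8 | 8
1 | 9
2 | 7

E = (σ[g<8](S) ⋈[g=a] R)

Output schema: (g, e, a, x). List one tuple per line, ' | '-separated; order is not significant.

Per-node cardinality:
  S → 4
  σ[g<8](S) → 3
  R → 3
  (σ[g<8](S) ⋈[g=a] R) → 1

== RESULT ==
g | e | a | x
4 | 1 | 4 | t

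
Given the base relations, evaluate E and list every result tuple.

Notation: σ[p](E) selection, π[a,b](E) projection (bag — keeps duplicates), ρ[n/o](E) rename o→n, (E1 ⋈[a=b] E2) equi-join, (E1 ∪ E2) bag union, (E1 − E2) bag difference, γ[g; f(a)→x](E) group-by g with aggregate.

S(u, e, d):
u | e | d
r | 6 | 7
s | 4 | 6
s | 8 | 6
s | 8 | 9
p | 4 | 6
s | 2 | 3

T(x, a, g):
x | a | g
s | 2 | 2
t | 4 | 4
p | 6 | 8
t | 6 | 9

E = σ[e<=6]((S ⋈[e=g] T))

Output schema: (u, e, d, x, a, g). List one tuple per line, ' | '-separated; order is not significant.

Per-node cardinality:
  S → 6
  T → 4
  (S ⋈[e=g] T) → 5
  σ[e<=6]((S ⋈[e=g] T)) → 3

== RESULT ==
u | e | d | x | a | g
p | 4 | 6 | t | 4 | 4
s | 2 | 3 | s | 2 | 2
s | 4 | 6 | t | 4 | 4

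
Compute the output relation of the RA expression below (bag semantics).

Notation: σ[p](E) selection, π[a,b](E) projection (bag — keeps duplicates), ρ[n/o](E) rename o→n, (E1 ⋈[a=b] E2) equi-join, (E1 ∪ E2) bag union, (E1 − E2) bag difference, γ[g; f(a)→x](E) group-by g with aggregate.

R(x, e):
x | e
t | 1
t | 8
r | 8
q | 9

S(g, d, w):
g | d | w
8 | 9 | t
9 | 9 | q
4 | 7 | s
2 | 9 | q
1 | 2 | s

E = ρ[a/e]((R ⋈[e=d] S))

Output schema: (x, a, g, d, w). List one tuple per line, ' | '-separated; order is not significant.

Row counts bottom-up:
  R → 4
  S → 5
  (R ⋈[e=d] S) → 3
  ρ[a/e]((R ⋈[e=d] S)) → 3

== RESULT ==
x | a | g | d | w
q | 9 | 2 | 9 | q
q | 9 | 8 | 9 | t
q | 9 | 9 | 9 | q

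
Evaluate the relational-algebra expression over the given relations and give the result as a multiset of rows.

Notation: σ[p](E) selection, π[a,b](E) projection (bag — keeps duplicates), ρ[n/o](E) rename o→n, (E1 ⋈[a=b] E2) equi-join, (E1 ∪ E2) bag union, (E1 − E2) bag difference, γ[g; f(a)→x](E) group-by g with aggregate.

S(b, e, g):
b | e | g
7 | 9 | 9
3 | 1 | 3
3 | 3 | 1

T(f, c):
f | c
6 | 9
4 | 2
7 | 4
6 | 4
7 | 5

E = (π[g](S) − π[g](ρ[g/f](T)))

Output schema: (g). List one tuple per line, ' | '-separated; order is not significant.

Per-node cardinality:
  S → 3
  π[g](S) → 3
  T → 5
  ρ[g/f](T) → 5
  π[g](ρ[g/f](T)) → 5
  (π[g](S) − π[g](ρ[g/f](T))) → 3

== RESULT ==
g
1
3
9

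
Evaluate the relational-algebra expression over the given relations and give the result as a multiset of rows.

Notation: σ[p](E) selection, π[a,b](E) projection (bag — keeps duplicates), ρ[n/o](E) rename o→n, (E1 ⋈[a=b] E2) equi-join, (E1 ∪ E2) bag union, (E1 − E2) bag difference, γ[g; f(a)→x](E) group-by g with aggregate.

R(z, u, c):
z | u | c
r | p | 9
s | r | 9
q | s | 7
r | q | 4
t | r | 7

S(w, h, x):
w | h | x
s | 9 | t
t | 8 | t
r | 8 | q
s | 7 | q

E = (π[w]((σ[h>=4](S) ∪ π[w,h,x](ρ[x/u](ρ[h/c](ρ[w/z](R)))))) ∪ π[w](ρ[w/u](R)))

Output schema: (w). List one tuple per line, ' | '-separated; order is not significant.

Row counts bottom-up:
  S → 4
  σ[h>=4](S) → 4
  R → 5
  ρ[w/z](R) → 5
  ρ[h/c](ρ[w/z](R)) → 5
  ρ[x/u](ρ[h/c](ρ[w/z](R))) → 5
  π[w,h,x](ρ[x/u](ρ[h/c](ρ[w/z](R)))) → 5
  (σ[h>=4](S) ∪ π[w,h,x](ρ[x/u](ρ[h/c](ρ[w/z](R))))) → 9
  π[w]((σ[h>=4](S) ∪ π[w,h,x](ρ[x/u](ρ[h/c](ρ[w/z](R)))))) → 9
  R → 5
  ρ[w/u](R) → 5
  π[w](ρ[w/u](R)) → 5
  (π[w]((σ[h>=4](S) ∪ π[w,h,x](ρ[x/u](ρ[h/c](ρ[w/z](R)))))) ∪ π[w](ρ[w/u](R))) → 14

== RESULT ==
w
p
q
q
r
r
r
r
r
s
s
s
s
t
t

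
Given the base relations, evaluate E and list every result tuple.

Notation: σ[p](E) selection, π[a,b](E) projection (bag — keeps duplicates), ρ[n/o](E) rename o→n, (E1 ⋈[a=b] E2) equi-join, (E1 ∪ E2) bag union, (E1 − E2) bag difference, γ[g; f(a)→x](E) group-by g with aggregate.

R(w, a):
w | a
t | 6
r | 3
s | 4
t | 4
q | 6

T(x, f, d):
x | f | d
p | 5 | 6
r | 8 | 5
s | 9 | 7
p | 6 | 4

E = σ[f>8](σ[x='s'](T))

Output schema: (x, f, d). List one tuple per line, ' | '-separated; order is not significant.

Row counts bottom-up:
  T → 4
  σ[x='s'](T) → 1
  σ[f>8](σ[x='s'](T)) → 1

== RESULT ==
x | f | d
s | 9 | 7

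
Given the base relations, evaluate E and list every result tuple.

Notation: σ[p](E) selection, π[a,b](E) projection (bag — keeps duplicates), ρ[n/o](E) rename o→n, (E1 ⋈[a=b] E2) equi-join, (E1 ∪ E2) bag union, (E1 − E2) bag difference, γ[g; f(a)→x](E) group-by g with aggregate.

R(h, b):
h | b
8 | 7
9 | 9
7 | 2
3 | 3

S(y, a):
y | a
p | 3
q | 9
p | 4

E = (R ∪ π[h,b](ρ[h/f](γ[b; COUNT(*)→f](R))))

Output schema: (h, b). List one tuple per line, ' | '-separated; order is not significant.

Row counts bottom-up:
  R → 4
  R → 4
  γ[b; COUNT(*)→f](R) → 4
  ρ[h/f](γ[b; COUNT(*)→f](R)) → 4
  π[h,b](ρ[h/f](γ[b; COUNT(*)→f](R))) → 4
  (R ∪ π[h,b](ρ[h/f](γ[b; COUNT(*)→f](R)))) → 8

== RESULT ==
h | b
1 | 2
1 | 3
1 | 7
1 | 9
3 | 3
7 | 2
8 | 7
9 | 9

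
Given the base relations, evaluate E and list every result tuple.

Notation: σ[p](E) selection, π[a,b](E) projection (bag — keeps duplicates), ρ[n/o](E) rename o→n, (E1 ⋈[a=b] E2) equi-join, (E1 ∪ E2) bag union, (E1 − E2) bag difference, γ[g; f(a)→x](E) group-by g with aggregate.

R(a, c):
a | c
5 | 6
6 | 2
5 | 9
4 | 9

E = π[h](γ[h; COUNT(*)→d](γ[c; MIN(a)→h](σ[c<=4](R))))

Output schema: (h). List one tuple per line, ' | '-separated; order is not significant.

Subexpression sizes:
  R → 4
  σ[c<=4](R) → 1
  γ[c; MIN(a)→h](σ[c<=4](R)) → 1
  γ[h; COUNT(*)→d](γ[c; MIN(a)→h](σ[c<=4](R))) → 1
  π[h](γ[h; COUNT(*)→d](γ[c; MIN(a)→h](σ[c<=4](R)))) → 1

== RESULT ==
h
6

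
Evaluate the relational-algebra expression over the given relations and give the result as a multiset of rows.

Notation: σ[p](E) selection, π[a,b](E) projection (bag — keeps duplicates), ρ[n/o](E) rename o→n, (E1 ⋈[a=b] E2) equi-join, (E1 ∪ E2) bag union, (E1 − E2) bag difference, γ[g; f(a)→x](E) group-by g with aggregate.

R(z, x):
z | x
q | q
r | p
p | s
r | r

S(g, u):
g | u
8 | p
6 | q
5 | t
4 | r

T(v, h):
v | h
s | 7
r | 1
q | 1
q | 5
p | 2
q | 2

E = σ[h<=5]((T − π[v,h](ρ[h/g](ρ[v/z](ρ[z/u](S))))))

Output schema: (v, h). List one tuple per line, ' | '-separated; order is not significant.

Per-node cardinality:
  T → 6
  S → 4
  ρ[z/u](S) → 4
  ρ[v/z](ρ[z/u](S)) → 4
  ρ[h/g](ρ[v/z](ρ[z/u](S))) → 4
  π[v,h](ρ[h/g](ρ[v/z](ρ[z/u](S)))) → 4
  (T − π[v,h](ρ[h/g](ρ[v/z](ρ[z/u](S))))) → 6
  σ[h<=5]((T − π[v,h](ρ[h/g](ρ[v/z](ρ[z/u](S)))))) → 5

== RESULT ==
v | h
p | 2
q | 1
q | 2
q | 5
r | 1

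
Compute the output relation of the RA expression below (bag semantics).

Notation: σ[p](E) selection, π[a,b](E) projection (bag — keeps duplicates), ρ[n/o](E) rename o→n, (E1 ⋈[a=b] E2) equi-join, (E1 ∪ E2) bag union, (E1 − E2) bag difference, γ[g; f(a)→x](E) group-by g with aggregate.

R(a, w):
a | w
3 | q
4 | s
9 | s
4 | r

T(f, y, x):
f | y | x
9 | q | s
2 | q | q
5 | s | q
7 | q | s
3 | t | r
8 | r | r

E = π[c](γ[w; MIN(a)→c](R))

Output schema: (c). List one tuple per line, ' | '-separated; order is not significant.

Subexpression sizes:
  R → 4
  γ[w; MIN(a)→c](R) → 3
  π[c](γ[w; MIN(a)→c](R)) → 3

== RESULT ==
c
3
4
4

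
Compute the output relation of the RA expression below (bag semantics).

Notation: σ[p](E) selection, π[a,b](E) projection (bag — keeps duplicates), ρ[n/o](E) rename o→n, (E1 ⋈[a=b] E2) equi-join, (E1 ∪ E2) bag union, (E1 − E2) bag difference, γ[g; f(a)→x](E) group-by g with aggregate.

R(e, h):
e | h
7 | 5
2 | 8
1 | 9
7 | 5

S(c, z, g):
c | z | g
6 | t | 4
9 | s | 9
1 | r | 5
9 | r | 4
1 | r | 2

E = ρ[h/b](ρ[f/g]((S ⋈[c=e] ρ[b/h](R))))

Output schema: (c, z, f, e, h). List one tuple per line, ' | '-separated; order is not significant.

Row counts bottom-up:
  S → 5
  R → 4
  ρ[b/h](R) → 4
  (S ⋈[c=e] ρ[b/h](R)) → 2
  ρ[f/g]((S ⋈[c=e] ρ[b/h](R))) → 2
  ρ[h/b](ρ[f/g]((S ⋈[c=e] ρ[b/h](R)))) → 2

== RESULT ==
c | z | f | e | h
1 | r | 2 | 1 | 9
1 | r | 5 | 1 | 9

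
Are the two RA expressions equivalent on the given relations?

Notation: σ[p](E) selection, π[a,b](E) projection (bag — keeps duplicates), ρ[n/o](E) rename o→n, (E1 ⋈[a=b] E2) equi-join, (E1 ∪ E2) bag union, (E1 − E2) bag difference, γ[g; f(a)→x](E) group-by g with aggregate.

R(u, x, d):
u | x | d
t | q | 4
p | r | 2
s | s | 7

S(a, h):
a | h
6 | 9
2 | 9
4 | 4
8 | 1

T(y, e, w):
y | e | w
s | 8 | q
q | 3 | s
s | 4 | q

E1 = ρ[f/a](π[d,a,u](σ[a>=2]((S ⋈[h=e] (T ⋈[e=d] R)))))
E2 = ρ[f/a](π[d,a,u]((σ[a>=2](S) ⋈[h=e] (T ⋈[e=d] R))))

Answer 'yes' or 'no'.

E1 per-node cardinality:
  S → 4
  T → 3
  R → 3
  (T ⋈[e=d] R) → 1
  (S ⋈[h=e] (T ⋈[e=d] R)) → 1
  σ[a>=2]((S ⋈[h=e] (T ⋈[e=d] R))) → 1
  π[d,a,u](σ[a>=2]((S ⋈[h=e] (T ⋈[e=d] R)))) → 1
  ρ[f/a](π[d,a,u](σ[a>=2]((S ⋈[h=e] (T ⋈[e=d] R))))) → 1
E2 per-node cardinality:
  S → 4
  σ[a>=2](S) → 4
  T → 3
  R → 3
  (T ⋈[e=d] R) → 1
  (σ[a>=2](S) ⋈[h=e] (T ⋈[e=d] R)) → 1
  π[d,a,u]((σ[a>=2](S) ⋈[h=e] (T ⋈[e=d] R))) → 1
  ρ[f/a](π[d,a,u]((σ[a>=2](S) ⋈[h=e] (T ⋈[e=d] R)))) → 1

E1 and E2 produce the same multiset:
d | f | u
4 | 4 | t

yes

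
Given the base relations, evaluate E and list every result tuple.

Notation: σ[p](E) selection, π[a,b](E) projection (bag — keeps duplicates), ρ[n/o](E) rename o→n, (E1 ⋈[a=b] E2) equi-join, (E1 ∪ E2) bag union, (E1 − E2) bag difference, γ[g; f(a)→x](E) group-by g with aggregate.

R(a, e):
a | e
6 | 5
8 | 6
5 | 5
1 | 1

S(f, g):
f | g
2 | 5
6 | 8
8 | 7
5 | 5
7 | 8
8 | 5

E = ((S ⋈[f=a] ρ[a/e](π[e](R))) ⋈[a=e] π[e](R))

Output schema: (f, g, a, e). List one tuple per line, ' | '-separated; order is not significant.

Subexpression sizes:
  S → 6
  R → 4
  π[e](R) → 4
  ρ[a/e](π[e](R)) → 4
  (S ⋈[f=a] ρ[a/e](π[e](R))) → 3
  R → 4
  π[e](R) → 4
  ((S ⋈[f=a] ρ[a/e](π[e](R))) ⋈[a=e] π[e](R)) → 5

== RESULT ==
f | g | a | e
5 | 5 | 5 | 5
5 | 5 | 5 | 5
5 | 5 | 5 | 5
5 | 5 | 5 | 5
6 | 8 | 6 | 6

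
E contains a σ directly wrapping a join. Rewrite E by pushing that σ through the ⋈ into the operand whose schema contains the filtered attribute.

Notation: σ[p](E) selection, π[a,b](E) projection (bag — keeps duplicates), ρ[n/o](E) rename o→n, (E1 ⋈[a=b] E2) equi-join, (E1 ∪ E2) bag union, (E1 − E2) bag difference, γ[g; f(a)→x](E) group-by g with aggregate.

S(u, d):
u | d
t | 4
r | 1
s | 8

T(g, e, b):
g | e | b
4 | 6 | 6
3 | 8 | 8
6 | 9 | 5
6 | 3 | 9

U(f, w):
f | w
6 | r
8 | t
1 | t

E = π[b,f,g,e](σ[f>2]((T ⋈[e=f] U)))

σ filters on f, owned by the right side.
E' = π[b,f,g,e]((T ⋈[e=f] σ[f>2](U)))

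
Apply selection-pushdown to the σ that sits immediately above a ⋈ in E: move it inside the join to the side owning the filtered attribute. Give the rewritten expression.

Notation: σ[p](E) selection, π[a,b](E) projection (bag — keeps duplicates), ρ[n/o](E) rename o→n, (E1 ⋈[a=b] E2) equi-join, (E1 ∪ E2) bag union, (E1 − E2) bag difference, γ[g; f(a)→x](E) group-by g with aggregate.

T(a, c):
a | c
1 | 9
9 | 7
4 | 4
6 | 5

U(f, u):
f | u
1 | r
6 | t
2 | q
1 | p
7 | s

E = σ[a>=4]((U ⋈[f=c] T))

σ filters on a, owned by the right side.
E' = (U ⋈[f=c] σ[a>=4](T))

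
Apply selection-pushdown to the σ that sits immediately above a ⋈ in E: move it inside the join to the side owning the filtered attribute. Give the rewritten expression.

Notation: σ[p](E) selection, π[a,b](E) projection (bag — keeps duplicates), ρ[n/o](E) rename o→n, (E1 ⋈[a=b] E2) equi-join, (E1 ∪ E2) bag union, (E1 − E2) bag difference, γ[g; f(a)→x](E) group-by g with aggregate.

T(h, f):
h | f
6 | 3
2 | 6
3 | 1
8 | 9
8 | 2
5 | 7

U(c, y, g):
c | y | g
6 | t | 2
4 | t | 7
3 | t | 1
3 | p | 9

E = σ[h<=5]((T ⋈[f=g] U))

σ filters on h, owned by the left side.
E' = (σ[h<=5](T) ⋈[f=g] U)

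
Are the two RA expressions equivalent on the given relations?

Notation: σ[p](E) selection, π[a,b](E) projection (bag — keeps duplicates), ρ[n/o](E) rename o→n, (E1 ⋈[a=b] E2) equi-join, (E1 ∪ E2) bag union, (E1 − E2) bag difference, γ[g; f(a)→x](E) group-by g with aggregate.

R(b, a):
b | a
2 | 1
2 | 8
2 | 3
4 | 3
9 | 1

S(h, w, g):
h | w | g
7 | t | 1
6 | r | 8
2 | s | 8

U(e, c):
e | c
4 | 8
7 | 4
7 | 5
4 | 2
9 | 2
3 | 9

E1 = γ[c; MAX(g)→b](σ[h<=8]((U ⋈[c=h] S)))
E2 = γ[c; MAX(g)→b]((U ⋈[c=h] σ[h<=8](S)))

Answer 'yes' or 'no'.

E1 per-node cardinality:
  U → 6
  S → 3
  (U ⋈[c=h] S) → 2
  σ[h<=8]((U ⋈[c=h] S)) → 2
  γ[c; MAX(g)→b](σ[h<=8]((U ⋈[c=h] S))) → 1
E2 per-node cardinality:
  U → 6
  S → 3
  σ[h<=8](S) → 3
  (U ⋈[c=h] σ[h<=8](S)) → 2
  γ[c; MAX(g)→b]((U ⋈[c=h] σ[h<=8](S))) → 1

E1 and E2 produce the same multiset:
c | b
2 | 8

yes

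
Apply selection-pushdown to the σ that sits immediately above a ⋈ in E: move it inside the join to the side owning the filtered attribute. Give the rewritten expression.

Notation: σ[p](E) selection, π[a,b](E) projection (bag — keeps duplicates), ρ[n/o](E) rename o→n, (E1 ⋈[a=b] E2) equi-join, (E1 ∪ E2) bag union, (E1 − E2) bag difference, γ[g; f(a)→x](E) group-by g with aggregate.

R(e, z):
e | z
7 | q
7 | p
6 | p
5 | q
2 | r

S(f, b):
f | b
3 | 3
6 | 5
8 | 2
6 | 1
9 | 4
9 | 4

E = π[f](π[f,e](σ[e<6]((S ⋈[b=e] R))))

σ filters on e, owned by the right side.
E' = π[f](π[f,e]((S ⋈[b=e] σ[e<6](R))))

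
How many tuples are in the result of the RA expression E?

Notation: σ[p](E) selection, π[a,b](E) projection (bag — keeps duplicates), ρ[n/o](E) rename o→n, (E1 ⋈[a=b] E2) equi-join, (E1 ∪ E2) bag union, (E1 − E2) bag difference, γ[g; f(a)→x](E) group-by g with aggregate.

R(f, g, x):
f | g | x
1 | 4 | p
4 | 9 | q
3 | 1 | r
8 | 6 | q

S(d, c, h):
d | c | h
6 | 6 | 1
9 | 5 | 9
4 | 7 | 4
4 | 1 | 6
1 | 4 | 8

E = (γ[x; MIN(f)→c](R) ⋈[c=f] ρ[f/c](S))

Stepwise |·|:
  R → 4
  γ[x; MIN(f)→c](R) → 3
  S → 5
  ρ[f/c](S) → 5
  (γ[x; MIN(f)→c](R) ⋈[c=f] ρ[f/c](S)) → 2

|E| = 2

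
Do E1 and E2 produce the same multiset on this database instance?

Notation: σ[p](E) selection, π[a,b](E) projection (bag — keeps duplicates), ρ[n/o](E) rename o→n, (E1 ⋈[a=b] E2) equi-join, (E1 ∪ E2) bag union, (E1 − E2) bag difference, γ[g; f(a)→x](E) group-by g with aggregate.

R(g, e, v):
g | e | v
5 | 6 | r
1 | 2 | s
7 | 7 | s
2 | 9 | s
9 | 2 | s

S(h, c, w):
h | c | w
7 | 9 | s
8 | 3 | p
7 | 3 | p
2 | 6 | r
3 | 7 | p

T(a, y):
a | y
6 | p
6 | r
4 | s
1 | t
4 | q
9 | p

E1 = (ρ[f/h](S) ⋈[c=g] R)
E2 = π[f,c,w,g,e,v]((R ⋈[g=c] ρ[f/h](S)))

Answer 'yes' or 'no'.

E1 row counts bottom-up:
  S → 5
  ρ[f/h](S) → 5
  R → 5
  (ρ[f/h](S) ⋈[c=g] R) → 2
E2 row counts bottom-up:
  R → 5
  S → 5
  ρ[f/h](S) → 5
  (R ⋈[g=c] ρ[f/h](S)) → 2
  π[f,c,w,g,e,v]((R ⋈[g=c] ρ[f/h](S))) → 2

E1 and E2 produce the same multiset:
f | c | w | g | e | v
3 | 7 | p | 7 | 7 | s
7 | 9 | s | 9 | 2 | s

yes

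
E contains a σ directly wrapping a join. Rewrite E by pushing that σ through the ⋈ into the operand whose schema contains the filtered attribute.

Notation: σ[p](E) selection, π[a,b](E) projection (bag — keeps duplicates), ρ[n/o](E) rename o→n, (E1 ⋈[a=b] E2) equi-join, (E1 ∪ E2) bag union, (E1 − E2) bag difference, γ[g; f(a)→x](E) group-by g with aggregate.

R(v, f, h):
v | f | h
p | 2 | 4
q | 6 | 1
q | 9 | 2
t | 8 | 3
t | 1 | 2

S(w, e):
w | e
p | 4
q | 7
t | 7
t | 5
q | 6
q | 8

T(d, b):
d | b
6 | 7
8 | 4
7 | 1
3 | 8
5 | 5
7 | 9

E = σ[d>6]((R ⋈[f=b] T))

σ filters on d, owned by the right side.
E' = (R ⋈[f=b] σ[d>6](T))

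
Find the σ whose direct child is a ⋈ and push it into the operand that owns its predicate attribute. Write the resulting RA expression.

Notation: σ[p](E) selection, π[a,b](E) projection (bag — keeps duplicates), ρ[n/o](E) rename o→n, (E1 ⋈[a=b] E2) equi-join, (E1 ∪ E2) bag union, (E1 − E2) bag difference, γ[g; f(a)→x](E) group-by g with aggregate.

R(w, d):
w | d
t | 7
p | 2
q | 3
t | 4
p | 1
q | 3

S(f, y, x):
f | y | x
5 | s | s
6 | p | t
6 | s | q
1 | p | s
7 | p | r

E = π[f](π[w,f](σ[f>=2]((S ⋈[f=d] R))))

σ filters on f, owned by the left side.
E' = π[f](π[w,f]((σ[f>=2](S) ⋈[f=d] R)))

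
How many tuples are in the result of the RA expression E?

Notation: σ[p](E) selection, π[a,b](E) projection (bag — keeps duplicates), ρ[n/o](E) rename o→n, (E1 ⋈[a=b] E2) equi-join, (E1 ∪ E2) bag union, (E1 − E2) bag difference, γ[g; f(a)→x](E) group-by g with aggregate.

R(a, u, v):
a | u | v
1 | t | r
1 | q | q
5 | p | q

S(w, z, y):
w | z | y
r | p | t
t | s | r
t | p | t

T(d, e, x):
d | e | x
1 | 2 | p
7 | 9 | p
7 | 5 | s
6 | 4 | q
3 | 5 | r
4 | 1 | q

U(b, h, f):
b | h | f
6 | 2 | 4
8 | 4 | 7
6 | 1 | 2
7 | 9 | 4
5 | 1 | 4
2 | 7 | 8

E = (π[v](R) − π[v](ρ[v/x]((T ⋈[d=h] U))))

Per-node cardinality:
  R → 3
  π[v](R) → 3
  T → 6
  U → 6
  (T ⋈[d=h] U) → 5
  ρ[v/x]((T ⋈[d=h] U)) → 5
  π[v](ρ[v/x]((T ⋈[d=h] U))) → 5
  (π[v](R) − π[v](ρ[v/x]((T ⋈[d=h] U)))) → 2

|E| = 2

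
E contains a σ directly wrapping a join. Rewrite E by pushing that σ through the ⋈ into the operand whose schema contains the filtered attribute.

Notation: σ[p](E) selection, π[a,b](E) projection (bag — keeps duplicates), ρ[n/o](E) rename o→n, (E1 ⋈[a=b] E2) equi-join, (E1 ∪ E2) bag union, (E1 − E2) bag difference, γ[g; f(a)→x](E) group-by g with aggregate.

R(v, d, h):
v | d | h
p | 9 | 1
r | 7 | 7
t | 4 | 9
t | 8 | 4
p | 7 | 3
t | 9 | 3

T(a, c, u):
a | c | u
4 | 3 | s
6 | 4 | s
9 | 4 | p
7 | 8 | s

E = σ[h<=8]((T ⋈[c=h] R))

σ filters on h, owned by the right side.
E' = (T ⋈[c=h] σ[h<=8](R))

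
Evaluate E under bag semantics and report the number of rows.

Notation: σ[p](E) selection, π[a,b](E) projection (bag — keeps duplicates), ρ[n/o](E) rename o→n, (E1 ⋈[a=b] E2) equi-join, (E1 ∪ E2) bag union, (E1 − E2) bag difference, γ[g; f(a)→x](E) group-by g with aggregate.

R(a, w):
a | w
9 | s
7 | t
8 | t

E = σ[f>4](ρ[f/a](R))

Row counts bottom-up:
  R → 3
  ρ[f/a](R) → 3
  σ[f>4](ρ[f/a](R)) → 3

|E| = 3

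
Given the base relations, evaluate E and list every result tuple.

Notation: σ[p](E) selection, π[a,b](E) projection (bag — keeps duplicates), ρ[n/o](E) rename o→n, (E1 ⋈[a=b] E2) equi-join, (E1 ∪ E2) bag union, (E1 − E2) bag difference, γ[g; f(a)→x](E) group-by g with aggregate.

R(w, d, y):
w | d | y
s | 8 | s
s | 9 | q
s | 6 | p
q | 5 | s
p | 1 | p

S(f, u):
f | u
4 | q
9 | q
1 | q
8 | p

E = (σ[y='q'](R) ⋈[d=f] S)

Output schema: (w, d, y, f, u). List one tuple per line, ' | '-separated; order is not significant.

Stepwise |·|:
  R → 5
  σ[y='q'](R) → 1
  S → 4
  (σ[y='q'](R) ⋈[d=f] S) → 1

== RESULT ==
w | d | y | f | u
s | 9 | q | 9 | q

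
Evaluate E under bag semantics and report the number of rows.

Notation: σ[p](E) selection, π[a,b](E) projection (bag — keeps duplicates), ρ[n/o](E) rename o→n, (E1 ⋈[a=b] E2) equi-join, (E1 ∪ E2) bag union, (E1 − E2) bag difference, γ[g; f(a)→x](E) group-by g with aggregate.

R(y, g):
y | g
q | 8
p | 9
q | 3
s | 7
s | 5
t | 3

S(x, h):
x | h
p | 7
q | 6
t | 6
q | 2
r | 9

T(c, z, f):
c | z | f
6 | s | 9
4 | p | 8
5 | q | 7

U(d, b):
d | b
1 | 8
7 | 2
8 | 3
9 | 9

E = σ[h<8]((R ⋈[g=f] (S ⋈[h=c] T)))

Per-node cardinality:
  R → 6
  S → 5
  T → 3
  (S ⋈[h=c] T) → 2
  (R ⋈[g=f] (S ⋈[h=c] T)) → 2
  σ[h<8]((R ⋈[g=f] (S ⋈[h=c] T))) → 2

|E| = 2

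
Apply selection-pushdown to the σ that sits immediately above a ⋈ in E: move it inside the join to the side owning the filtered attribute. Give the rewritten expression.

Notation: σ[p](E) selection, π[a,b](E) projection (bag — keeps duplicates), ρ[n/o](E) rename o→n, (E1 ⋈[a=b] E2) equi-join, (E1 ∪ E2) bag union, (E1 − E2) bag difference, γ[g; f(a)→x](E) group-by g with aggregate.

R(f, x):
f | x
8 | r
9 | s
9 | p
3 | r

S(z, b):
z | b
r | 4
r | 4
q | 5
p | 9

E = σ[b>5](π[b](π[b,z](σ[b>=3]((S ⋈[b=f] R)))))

σ filters on b, owned by the left side.
E' = σ[b>5](π[b](π[b,z]((σ[b>=3](S) ⋈[b=f] R))))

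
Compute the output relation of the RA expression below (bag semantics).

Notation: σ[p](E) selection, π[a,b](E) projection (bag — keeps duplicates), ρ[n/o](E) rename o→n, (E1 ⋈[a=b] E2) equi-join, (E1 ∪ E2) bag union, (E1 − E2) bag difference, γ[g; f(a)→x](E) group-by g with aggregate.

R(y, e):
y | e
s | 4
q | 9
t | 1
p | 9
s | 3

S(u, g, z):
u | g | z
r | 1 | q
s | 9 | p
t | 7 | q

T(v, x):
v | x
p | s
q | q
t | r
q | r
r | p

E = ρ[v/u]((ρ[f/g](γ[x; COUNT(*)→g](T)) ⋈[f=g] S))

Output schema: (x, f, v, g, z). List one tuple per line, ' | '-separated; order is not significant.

Stepwise |·|:
  T → 5
  γ[x; COUNT(*)→g](T) → 4
  ρ[f/g](γ[x; COUNT(*)→g](T)) → 4
  S → 3
  (ρ[f/g](γ[x; COUNT(*)→g](T)) ⋈[f=g] S) → 3
  ρ[v/u]((ρ[f/g](γ[x; COUNT(*)→g](T)) ⋈[f=g] S)) → 3

== RESULT ==
x | f | v | g | z
p | 1 | r | 1 | q
q | 1 | r | 1 | q
s | 1 | r | 1 | q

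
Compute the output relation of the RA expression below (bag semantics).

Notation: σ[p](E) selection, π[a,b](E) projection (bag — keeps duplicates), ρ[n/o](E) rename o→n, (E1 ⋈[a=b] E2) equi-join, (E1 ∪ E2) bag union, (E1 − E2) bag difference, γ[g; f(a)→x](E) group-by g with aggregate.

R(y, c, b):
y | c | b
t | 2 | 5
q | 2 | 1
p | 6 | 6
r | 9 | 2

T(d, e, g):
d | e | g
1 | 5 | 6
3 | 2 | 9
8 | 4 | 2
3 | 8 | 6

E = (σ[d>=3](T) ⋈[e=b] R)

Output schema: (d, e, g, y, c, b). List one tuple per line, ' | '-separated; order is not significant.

Row counts bottom-up:
  T → 4
  σ[d>=3](T) → 3
  R → 4
  (σ[d>=3](T) ⋈[e=b] R) → 1

== RESULT ==
d | e | g | y | c | b
3 | 2 | 9 | r | 9 | 2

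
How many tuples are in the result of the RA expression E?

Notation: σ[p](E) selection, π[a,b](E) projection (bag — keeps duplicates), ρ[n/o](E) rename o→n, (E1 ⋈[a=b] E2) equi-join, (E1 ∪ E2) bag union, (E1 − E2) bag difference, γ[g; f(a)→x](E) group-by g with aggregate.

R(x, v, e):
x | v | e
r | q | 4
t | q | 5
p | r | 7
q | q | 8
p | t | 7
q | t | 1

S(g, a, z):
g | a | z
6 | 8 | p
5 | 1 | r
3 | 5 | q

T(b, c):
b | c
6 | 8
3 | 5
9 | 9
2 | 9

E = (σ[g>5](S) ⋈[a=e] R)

Stepwise |·|:
  S → 3
  σ[g>5](S) → 1
  R → 6
  (σ[g>5](S) ⋈[a=e] R) → 1

|E| = 1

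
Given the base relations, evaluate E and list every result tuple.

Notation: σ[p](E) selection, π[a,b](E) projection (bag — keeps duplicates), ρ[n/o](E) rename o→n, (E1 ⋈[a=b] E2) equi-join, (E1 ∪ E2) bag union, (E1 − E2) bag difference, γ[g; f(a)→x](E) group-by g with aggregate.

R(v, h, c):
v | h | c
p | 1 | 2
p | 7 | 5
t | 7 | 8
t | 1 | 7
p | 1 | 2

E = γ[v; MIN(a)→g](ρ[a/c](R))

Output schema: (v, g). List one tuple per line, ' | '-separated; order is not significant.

Subexpression sizes:
  R → 5
  ρ[a/c](R) → 5
  γ[v; MIN(a)→g](ρ[a/c](R)) → 2

== RESULT ==
v | g
p | 2
t | 7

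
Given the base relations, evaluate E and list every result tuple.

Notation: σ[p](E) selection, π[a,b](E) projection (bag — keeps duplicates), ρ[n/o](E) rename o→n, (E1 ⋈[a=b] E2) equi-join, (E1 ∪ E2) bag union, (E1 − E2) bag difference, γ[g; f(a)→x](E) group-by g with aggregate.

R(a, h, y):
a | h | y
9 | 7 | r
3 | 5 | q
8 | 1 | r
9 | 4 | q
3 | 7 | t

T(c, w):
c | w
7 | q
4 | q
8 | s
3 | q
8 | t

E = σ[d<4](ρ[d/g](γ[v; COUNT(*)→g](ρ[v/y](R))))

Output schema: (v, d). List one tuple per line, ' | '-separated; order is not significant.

Subexpression sizes:
  R → 5
  ρ[v/y](R) → 5
  γ[v; COUNT(*)→g](ρ[v/y](R)) → 3
  ρ[d/g](γ[v; COUNT(*)→g](ρ[v/y](R))) → 3
  σ[d<4](ρ[d/g](γ[v; COUNT(*)→g](ρ[v/y](R)))) → 3

== RESULT ==
v | d
q | 2
r | 2
t | 1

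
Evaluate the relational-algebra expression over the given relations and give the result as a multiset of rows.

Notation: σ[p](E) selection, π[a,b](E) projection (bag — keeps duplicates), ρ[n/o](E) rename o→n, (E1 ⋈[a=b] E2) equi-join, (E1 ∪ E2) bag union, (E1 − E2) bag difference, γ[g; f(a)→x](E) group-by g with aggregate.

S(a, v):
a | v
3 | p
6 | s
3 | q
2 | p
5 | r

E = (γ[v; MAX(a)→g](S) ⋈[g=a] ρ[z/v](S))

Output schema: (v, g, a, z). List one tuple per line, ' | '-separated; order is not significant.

Row counts bottom-up:
  S → 5
  γ[v; MAX(a)→g](S) → 4
  S → 5
  ρ[z/v](S) → 5
  (γ[v; MAX(a)→g](S) ⋈[g=a] ρ[z/v](S)) → 6

== RESULT ==
v | g | a | z
p | 3 | 3 | p
p | 3 | 3 | q
q | 3 | 3 | p
q | 3 | 3 | q
r | 5 | 5 | r
s | 6 | 6 | s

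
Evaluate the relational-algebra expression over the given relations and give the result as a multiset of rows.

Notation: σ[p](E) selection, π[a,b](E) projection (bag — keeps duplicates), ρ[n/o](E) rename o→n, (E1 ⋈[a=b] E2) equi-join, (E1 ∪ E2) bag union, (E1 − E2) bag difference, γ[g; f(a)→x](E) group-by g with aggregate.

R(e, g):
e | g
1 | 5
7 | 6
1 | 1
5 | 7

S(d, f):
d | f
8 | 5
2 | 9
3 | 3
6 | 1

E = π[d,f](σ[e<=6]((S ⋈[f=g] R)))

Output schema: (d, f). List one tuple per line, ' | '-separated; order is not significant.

Subexpression sizes:
  S → 4
  R → 4
  (S ⋈[f=g] R) → 2
  σ[e<=6]((S ⋈[f=g] R)) → 2
  π[d,f](σ[e<=6]((S ⋈[f=g] R))) → 2

== RESULT ==
d | f
6 | 1
8 | 5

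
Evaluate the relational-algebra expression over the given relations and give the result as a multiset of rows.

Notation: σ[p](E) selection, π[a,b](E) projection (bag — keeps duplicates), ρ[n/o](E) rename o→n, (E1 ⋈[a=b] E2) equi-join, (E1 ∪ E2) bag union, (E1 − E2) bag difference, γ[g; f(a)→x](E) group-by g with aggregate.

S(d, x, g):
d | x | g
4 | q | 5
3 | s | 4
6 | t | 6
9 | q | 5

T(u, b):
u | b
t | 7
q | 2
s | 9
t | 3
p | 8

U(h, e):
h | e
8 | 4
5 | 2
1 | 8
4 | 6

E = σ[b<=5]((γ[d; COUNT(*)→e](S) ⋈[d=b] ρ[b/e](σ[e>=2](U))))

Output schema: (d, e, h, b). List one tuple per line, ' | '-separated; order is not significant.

Subexpression sizes:
  S → 4
  γ[d; COUNT(*)→e](S) → 4
  U → 4
  σ[e>=2](U) → 4
  ρ[b/e](σ[e>=2](U)) → 4
  (γ[d; COUNT(*)→e](S) ⋈[d=b] ρ[b/e](σ[e>=2](U))) → 2
  σ[b<=5]((γ[d; COUNT(*)→e](S) ⋈[d=b] ρ[b/e](σ[e>=2](U)))) → 1

== RESULT ==
d | e | h | b
4 | 1 | 8 | 4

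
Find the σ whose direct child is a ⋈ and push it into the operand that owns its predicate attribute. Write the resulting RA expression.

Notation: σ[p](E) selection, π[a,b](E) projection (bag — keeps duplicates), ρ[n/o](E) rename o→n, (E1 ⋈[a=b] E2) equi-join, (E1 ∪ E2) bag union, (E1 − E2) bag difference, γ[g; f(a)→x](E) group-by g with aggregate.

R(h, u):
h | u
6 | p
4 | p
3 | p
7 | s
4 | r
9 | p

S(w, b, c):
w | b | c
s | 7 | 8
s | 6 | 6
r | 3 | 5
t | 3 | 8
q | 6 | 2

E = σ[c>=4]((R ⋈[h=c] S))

σ filters on c, owned by the right side.
E' = (R ⋈[h=c] σ[c>=4](S))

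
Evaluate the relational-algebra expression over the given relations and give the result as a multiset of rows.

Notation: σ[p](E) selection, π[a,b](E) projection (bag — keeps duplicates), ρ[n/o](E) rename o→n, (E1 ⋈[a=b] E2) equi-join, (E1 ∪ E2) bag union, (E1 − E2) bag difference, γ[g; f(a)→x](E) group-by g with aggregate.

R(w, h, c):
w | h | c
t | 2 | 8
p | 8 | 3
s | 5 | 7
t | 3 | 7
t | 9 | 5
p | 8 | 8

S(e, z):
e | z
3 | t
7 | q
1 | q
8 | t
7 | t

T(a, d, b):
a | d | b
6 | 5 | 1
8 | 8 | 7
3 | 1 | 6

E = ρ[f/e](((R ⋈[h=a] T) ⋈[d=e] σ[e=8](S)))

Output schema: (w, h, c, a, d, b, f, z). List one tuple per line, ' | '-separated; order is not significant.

Stepwise |·|:
  R → 6
  T → 3
  (R ⋈[h=a] T) → 3
  S → 5
  σ[e=8](S) → 1
  ((R ⋈[h=a] T) ⋈[d=e] σ[e=8](S)) → 2
  ρ[f/e](((R ⋈[h=a] T) ⋈[d=e] σ[e=8](S))) → 2

== RESULT ==
w | h | c | a | d | b | f | z
p | 8 | 3 | 8 | 8 | 7 | 8 | t
p | 8 | 8 | 8 | 8 | 7 | 8 | t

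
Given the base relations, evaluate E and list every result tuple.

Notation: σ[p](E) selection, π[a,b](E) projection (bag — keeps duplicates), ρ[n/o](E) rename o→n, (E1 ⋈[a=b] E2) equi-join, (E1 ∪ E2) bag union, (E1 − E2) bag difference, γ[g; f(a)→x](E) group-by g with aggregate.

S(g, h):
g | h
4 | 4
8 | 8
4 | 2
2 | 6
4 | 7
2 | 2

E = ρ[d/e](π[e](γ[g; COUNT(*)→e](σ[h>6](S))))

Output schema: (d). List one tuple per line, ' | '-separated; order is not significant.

Per-node cardinality:
  S → 6
  σ[h>6](S) → 2
  γ[g; COUNT(*)→e](σ[h>6](S)) → 2
  π[e](γ[g; COUNT(*)→e](σ[h>6](S))) → 2
  ρ[d/e](π[e](γ[g; COUNT(*)→e](σ[h>6](S)))) → 2

== RESULT ==
d
1
1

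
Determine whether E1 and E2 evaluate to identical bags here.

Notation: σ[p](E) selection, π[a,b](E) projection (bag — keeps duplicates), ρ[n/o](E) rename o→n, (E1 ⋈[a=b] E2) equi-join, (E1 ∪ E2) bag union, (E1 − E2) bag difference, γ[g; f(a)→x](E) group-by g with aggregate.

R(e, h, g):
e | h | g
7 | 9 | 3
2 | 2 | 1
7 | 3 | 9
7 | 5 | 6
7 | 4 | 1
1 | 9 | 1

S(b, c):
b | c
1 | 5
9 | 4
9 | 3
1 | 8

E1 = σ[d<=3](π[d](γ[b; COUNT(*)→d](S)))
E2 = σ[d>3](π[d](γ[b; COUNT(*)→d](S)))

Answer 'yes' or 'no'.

E1 per-node cardinality:
  S → 4
  γ[b; COUNT(*)→d](S) → 2
  π[d](γ[b; COUNT(*)→d](S)) → 2
  σ[d<=3](π[d](γ[b; COUNT(*)→d](S))) → 2
E2 per-node cardinality:
  S → 4
  γ[b; COUNT(*)→d](S) → 2
  π[d](γ[b; COUNT(*)→d](S)) → 2
  σ[d>3](π[d](γ[b; COUNT(*)→d](S))) → 0

E1 result:
d
2
2
E2 result:
d
(0 rows)
Witness: (2,) appears 2× in E1 but 0× in E2.

no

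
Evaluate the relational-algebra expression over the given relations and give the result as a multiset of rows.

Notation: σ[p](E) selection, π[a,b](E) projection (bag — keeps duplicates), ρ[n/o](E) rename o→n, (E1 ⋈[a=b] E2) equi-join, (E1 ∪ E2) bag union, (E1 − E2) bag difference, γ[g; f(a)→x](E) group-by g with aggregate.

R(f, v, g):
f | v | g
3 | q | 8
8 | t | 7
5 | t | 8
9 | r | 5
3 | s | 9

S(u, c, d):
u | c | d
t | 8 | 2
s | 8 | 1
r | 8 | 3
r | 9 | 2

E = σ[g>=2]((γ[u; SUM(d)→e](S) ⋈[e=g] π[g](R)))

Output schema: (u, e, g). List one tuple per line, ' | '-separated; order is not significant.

Row counts bottom-up:
  S → 4
  γ[u; SUM(d)→e](S) → 3
  R → 5
  π[g](R) → 5
  (γ[u; SUM(d)→e](S) ⋈[e=g] π[g](R)) → 1
  σ[g>=2]((γ[u; SUM(d)→e](S) ⋈[e=g] π[g](R))) → 1

== RESULT ==
u | e | g
r | 5 | 5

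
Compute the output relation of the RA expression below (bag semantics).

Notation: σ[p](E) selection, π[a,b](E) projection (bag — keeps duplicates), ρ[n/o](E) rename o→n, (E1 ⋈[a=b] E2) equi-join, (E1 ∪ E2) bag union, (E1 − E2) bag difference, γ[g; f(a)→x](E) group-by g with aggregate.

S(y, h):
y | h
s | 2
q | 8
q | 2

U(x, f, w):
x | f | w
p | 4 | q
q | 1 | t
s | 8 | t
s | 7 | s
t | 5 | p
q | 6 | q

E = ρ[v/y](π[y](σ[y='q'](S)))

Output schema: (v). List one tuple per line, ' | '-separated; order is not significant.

Subexpression sizes:
  S → 3
  σ[y='q'](S) → 2
  π[y](σ[y='q'](S)) → 2
  ρ[v/y](π[y](σ[y='q'](S))) → 2

== RESULT ==
v
q
q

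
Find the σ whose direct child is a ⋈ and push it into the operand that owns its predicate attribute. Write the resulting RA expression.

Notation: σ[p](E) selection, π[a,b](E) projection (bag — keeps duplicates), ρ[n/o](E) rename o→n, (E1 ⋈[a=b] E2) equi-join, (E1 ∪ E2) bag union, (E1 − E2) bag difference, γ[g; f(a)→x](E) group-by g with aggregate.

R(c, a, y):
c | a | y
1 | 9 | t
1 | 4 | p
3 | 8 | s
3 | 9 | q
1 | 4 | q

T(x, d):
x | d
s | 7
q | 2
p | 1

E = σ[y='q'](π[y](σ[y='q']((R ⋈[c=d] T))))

σ filters on y, owned by the left side.
E' = σ[y='q'](π[y]((σ[y='q'](R) ⋈[c=d] T)))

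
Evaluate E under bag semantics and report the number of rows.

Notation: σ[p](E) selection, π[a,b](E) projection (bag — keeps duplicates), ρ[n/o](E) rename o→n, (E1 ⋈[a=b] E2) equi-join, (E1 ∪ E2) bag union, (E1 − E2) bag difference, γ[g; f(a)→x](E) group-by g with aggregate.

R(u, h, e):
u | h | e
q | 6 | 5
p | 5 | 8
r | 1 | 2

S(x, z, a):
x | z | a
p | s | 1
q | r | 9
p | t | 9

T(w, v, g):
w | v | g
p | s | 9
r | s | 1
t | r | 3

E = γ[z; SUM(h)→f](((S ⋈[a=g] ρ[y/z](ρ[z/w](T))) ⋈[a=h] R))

Per-node cardinality:
  S → 3
  T → 3
  ρ[z/w](T) → 3
  ρ[y/z](ρ[z/w](T)) → 3
  (S ⋈[a=g] ρ[y/z](ρ[z/w](T))) → 3
  R → 3
  ((S ⋈[a=g] ρ[y/z](ρ[z/w](T))) ⋈[a=h] R) → 1
  γ[z; SUM(h)→f](((S ⋈[a=g] ρ[y/z](ρ[z/w](T))) ⋈[a=h] R)) → 1

|E| = 1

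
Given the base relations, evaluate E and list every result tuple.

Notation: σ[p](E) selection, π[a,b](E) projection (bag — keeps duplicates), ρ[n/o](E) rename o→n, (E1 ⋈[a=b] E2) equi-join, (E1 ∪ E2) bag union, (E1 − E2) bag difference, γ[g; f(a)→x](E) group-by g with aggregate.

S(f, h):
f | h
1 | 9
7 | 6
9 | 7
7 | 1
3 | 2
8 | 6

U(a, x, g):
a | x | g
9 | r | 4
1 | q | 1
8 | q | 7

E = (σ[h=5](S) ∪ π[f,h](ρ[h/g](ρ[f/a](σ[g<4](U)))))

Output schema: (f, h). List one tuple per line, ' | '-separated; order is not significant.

Subexpression sizes:
  S → 6
  σ[h=5](S) → 0
  U → 3
  σ[g<4](U) → 1
  ρ[f/a](σ[g<4](U)) → 1
  ρ[h/g](ρ[f/a](σ[g<4](U))) → 1
  π[f,h](ρ[h/g](ρ[f/a](σ[g<4](U)))) → 1
  (σ[h=5](S) ∪ π[f,h](ρ[h/g](ρ[f/a](σ[g<4](U))))) → 1

== RESULT ==
f | h
1 | 1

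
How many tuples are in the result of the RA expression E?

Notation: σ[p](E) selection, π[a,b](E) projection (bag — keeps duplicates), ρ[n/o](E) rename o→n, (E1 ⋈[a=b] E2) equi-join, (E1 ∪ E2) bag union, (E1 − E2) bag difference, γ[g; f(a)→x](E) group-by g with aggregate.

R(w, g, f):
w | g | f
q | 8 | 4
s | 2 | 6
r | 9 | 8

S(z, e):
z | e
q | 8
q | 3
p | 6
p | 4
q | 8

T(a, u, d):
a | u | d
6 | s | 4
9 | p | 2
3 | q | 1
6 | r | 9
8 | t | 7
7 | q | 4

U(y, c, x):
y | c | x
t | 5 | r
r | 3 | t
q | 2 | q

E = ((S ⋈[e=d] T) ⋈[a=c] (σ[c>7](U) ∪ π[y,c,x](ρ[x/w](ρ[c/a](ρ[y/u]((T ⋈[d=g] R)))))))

Stepwise |·|:
  S → 5
  T → 6
  (S ⋈[e=d] T) → 2
  U → 3
  σ[c>7](U) → 0
  T → 6
  R → 3
  (T ⋈[d=g] R) → 2
  ρ[y/u]((T ⋈[d=g] R)) → 2
  ρ[c/a](ρ[y/u]((T ⋈[d=g] R))) → 2
  ρ[x/w](ρ[c/a](ρ[y/u]((T ⋈[d=g] R)))) → 2
  π[y,c,x](ρ[x/w](ρ[c/a](ρ[y/u]((T ⋈[d=g] R))))) → 2
  (σ[c>7](U) ∪ π[y,c,x](ρ[x/w](ρ[c/a](ρ[y/u]((T ⋈[d=g] R)))))) → 2
  ((S ⋈[e=d] T) ⋈[a=c] (σ[c>7](U) ∪ π[y,c,x](ρ[x/w](ρ[c/a](ρ[y/u]((T ⋈[d=g] R))))))) → 1

|E| = 1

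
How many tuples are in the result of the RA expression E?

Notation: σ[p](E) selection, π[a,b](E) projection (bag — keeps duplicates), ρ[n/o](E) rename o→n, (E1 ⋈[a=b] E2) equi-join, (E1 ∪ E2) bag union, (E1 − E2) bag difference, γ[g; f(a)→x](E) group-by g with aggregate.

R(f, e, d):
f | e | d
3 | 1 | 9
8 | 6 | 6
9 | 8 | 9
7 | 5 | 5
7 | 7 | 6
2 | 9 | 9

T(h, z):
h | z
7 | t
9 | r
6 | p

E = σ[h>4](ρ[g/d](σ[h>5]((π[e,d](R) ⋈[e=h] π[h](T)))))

Row counts bottom-up:
  R → 6
  π[e,d](R) → 6
  T → 3
  π[h](T) → 3
  (π[e,d](R) ⋈[e=h] π[h](T)) → 3
  σ[h>5]((π[e,d](R) ⋈[e=h] π[h](T))) → 3
  ρ[g/d](σ[h>5]((π[e,d](R) ⋈[e=h] π[h](T)))) → 3
  σ[h>4](ρ[g/d](σ[h>5]((π[e,d](R) ⋈[e=h] π[h](T))))) → 3

|E| = 3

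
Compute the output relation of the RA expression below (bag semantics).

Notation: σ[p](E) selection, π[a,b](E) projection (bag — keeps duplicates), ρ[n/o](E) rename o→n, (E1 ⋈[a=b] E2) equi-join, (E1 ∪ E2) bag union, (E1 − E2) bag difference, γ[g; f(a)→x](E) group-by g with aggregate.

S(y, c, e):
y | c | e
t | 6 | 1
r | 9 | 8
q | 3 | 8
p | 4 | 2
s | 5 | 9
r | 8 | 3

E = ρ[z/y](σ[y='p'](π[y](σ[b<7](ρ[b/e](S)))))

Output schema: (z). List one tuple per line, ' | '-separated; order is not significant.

Row counts bottom-up:
  S → 6
  ρ[b/e](S) → 6
  σ[b<7](ρ[b/e](S)) → 3
  π[y](σ[b<7](ρ[b/e](S))) → 3
  σ[y='p'](π[y](σ[b<7](ρ[b/e](S)))) → 1
  ρ[z/y](σ[y='p'](π[y](σ[b<7](ρ[b/e](S))))) → 1

== RESULT ==
z
p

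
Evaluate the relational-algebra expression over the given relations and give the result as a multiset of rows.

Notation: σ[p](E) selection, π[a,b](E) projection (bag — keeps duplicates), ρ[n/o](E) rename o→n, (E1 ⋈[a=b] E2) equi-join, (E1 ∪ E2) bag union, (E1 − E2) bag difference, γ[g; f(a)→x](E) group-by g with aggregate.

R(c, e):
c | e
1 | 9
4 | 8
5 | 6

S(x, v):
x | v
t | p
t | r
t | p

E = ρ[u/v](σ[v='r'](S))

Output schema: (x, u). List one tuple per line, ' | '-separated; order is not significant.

Per-node cardinality:
  S → 3
  σ[v='r'](S) → 1
  ρ[u/v](σ[v='r'](S)) → 1

== RESULT ==
x | u
t | r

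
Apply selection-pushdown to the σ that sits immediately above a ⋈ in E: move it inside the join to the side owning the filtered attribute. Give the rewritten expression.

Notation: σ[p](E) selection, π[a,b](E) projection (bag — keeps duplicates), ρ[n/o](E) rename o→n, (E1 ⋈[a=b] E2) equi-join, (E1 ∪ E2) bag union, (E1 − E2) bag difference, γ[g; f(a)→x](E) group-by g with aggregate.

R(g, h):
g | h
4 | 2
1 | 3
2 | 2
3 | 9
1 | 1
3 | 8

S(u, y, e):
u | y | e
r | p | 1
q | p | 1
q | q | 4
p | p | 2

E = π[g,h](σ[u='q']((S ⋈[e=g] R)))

σ filters on u, owned by the left side.
E' = π[g,h]((σ[u='q'](S) ⋈[e=g] R))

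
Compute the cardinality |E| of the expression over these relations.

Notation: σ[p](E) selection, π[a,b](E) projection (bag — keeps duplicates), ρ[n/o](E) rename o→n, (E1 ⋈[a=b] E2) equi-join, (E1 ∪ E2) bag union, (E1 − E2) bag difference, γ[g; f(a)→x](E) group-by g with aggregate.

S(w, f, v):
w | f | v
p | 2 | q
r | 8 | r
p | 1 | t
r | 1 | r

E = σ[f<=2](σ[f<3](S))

Per-node cardinality:
  S → 4
  σ[f<3](S) → 3
  σ[f<=2](σ[f<3](S)) → 3

|E| = 3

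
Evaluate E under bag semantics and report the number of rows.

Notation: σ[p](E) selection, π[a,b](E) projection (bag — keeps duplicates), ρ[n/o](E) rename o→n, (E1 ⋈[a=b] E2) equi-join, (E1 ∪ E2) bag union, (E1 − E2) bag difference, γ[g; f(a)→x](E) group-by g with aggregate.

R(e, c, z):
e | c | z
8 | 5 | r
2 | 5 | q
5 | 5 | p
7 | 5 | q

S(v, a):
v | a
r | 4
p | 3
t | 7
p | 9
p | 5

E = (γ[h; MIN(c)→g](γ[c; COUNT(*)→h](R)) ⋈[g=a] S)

Per-node cardinality:
  R → 4
  γ[c; COUNT(*)→h](R) → 1
  γ[h; MIN(c)→g](γ[c; COUNT(*)→h](R)) → 1
  S → 5
  (γ[h; MIN(c)→g](γ[c; COUNT(*)→h](R)) ⋈[g=a] S) → 1

|E| = 1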